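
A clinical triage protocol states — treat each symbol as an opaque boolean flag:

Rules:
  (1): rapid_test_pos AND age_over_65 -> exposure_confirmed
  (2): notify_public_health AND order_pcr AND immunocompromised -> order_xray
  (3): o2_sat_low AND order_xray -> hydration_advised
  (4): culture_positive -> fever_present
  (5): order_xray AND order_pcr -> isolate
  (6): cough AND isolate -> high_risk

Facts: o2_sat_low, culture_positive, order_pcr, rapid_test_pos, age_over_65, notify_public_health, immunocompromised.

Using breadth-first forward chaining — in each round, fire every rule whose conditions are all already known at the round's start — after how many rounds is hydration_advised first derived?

Round 1: (1) [rapid_test_pos AND age_over_65 -> exposure_confirmed]; (2) [notify_public_health AND order_pcr AND immunocompromised -> order_xray]; (4) [culture_positive -> fever_present]. Adds exposure_confirmed, order_xray, fever_present.
Round 2: (3) [o2_sat_low AND order_xray -> hydration_advised]; (5) [order_xray AND order_pcr -> isolate]. Adds hydration_advised, isolate.
hydration_advised first appears in round 2.

2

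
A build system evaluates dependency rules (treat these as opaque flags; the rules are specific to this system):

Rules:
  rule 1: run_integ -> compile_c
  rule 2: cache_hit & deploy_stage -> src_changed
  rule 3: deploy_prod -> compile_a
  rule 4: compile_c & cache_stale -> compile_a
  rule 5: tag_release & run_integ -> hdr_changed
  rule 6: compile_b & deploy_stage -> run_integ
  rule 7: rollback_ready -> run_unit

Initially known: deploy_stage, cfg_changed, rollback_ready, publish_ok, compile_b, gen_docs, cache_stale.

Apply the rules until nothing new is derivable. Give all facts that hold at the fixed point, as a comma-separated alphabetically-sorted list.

cache_stale, cfg_changed, compile_a, compile_b, compile_c, deploy_stage, gen_docs, publish_ok, rollback_ready, run_integ, run_unit

Round 1: rule 6 [compile_b & deploy_stage -> run_integ]; rule 7 [rollback_ready -> run_unit]. New: run_integ, run_unit.
Round 2: rule 1 [run_integ -> compile_c]. New: compile_c.
Round 3: rule 4 [compile_c & cache_stale -> compile_a]. New: compile_a.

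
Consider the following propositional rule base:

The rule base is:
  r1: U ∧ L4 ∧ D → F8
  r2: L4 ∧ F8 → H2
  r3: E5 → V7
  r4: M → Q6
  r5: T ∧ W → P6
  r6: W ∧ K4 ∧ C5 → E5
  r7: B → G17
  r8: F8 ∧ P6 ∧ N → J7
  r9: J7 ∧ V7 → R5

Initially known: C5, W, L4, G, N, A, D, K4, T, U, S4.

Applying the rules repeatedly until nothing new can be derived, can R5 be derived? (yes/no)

[1] r1 [U ∧ L4 ∧ D → F8]; r5 [T ∧ W → P6]; r6 [W ∧ K4 ∧ C5 → E5]. ⇒ new: F8, P6, E5.
[2] r2 [L4 ∧ F8 → H2]; r3 [E5 → V7]; r8 [F8 ∧ P6 ∧ N → J7]. ⇒ new: H2, V7, J7.
[3] r9 [J7 ∧ V7 → R5]. ⇒ new: R5.
R5 appears in round 3, so it is derivable.

yes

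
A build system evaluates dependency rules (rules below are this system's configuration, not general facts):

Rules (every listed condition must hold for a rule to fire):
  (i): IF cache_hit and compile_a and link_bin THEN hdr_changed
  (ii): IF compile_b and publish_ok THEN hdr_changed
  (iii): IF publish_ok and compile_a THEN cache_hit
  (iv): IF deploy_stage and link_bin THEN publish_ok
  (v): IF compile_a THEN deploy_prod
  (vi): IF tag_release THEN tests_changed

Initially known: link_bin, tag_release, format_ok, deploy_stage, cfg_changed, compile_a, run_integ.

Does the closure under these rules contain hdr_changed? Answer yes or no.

Round 1 — (iv), (v), (vi), derive publish_ok, deploy_prod, tests_changed.
Round 2 — (iii), derive cache_hit.
Round 3 — (i), derive hdr_changed.
hdr_changed appears in round 3, so it is derivable.

yes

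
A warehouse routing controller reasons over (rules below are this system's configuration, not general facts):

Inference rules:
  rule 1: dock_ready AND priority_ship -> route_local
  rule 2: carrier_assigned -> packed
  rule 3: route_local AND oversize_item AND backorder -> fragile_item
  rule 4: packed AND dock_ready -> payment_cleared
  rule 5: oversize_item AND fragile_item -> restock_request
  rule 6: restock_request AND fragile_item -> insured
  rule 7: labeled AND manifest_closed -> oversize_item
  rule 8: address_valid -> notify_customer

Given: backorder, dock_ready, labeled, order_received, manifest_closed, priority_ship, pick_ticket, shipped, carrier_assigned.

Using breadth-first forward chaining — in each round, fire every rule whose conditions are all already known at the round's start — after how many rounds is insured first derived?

4

Round 1 fires rule 1, rule 2, rule 7, giving route_local, packed, oversize_item.
Round 2 fires rule 3, rule 4, giving fragile_item, payment_cleared.
Round 3 fires rule 5, giving restock_request.
Round 4 fires rule 6, giving insured.
insured first appears in round 4.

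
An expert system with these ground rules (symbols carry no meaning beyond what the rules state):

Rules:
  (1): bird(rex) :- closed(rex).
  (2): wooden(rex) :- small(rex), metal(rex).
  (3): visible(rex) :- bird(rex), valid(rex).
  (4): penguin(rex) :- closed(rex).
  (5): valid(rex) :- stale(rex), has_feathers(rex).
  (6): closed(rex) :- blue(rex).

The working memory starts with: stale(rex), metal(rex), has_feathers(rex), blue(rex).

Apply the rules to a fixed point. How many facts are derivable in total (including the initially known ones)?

Round 1 fires (5), (6), giving valid(rex), closed(rex).
Round 2 fires (1), (4), giving bird(rex), penguin(rex).
Round 3 fires (3), giving visible(rex).
Closure: {bird(rex), blue(rex), closed(rex), has_feathers(rex), metal(rex), penguin(rex), stale(rex), valid(rex), visible(rex)} — 9 facts.

9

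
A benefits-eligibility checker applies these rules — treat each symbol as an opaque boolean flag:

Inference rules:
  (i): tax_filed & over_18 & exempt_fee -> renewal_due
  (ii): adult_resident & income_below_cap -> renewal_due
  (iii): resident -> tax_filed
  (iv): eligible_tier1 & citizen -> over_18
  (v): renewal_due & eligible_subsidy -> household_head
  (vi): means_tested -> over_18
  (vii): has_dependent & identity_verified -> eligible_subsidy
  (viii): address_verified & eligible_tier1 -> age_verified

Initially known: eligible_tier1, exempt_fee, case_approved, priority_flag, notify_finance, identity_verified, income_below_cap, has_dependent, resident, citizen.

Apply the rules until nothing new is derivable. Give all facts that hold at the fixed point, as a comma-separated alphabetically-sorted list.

case_approved, citizen, eligible_subsidy, eligible_tier1, exempt_fee, has_dependent, household_head, identity_verified, income_below_cap, notify_finance, over_18, priority_flag, renewal_due, resident, tax_filed

Round 1: (iii) [resident -> tax_filed]; (iv) [eligible_tier1 & citizen -> over_18]; (vii) [has_dependent & identity_verified -> eligible_subsidy]. New: tax_filed, over_18, eligible_subsidy.
Round 2: (i) [tax_filed & over_18 & exempt_fee -> renewal_due]. New: renewal_due.
Round 3: (v) [renewal_due & eligible_subsidy -> household_head]. New: household_head.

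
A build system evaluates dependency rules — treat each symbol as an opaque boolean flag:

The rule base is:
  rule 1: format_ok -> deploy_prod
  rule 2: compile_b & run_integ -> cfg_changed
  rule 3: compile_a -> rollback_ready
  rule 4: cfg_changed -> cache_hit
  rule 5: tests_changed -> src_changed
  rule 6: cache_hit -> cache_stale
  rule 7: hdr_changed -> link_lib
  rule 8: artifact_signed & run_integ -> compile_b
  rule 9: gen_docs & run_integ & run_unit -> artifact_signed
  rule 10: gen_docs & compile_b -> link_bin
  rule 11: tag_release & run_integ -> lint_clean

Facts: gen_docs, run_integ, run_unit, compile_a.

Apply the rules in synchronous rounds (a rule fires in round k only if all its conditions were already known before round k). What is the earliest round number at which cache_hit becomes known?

4

Round 1: rule 3 [compile_a -> rollback_ready]; rule 9 [gen_docs & run_integ & run_unit -> artifact_signed]. New: rollback_ready, artifact_signed.
Round 2: rule 8 [artifact_signed & run_integ -> compile_b]. New: compile_b.
Round 3: rule 2 [compile_b & run_integ -> cfg_changed]; rule 10 [gen_docs & compile_b -> link_bin]. New: cfg_changed, link_bin.
Round 4: rule 4 [cfg_changed -> cache_hit]. New: cache_hit.
cache_hit first appears in round 4.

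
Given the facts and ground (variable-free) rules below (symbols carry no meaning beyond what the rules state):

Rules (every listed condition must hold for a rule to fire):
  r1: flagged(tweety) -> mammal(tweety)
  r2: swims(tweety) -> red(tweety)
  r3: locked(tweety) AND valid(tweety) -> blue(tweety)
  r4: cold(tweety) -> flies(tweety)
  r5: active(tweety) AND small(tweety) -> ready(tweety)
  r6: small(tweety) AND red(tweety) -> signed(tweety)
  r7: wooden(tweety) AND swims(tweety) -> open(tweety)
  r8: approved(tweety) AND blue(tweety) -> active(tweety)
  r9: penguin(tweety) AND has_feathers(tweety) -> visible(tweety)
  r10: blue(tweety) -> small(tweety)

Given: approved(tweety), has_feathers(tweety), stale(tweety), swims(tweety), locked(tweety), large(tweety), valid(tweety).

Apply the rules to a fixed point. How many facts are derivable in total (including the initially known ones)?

13

Round 1 fires r2, r3, giving red(tweety), blue(tweety).
Round 2 fires r8, r10, giving active(tweety), small(tweety).
Round 3 fires r5, r6, giving ready(tweety), signed(tweety).
Closure: {active(tweety), approved(tweety), blue(tweety), has_feathers(tweety), large(tweety), locked(tweety), ready(tweety), red(tweety), signed(tweety), small(tweety), stale(tweety), swims(tweety), valid(tweety)} — 13 facts.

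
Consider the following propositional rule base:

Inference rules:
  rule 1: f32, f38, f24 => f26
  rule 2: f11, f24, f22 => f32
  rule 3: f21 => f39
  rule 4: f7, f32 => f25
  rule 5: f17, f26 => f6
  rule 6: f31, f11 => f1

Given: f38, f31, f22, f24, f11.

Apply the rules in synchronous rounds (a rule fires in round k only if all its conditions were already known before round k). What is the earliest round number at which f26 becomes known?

2

[1] rule 2 [f11, f24, f22 => f32]; rule 6 [f31, f11 => f1]. ⇒ new: f32, f1.
[2] rule 1 [f32, f38, f24 => f26]. ⇒ new: f26.
f26 first appears in round 2.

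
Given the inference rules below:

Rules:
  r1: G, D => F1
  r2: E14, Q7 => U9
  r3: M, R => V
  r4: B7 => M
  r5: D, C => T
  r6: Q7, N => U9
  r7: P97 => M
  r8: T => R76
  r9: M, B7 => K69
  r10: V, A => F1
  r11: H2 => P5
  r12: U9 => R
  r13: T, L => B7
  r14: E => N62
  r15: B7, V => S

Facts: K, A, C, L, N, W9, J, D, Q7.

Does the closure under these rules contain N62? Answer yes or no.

no

Round 1 — r5, r6, derive T, U9.
Round 2 — r8, r12, r13, derive R76, R, B7.
Round 3 — r4, derive M.
Round 4 — r3, r9, derive V, K69.
Round 5 — r10, r15, derive F1, S.
Fixed point reached. N62 is concluded only by r14; r14 needs E (never derived).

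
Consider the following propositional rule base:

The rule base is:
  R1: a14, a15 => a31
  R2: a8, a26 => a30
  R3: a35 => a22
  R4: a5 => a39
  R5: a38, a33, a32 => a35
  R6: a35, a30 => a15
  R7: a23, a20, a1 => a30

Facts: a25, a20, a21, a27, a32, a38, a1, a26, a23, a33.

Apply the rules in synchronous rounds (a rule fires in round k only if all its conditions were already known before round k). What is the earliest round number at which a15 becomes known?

2

Round 1: R5 [a38, a33, a32 => a35]; R7 [a23, a20, a1 => a30]. New: a35, a30.
Round 2: R3 [a35 => a22]; R6 [a35, a30 => a15]. New: a22, a15.
a15 first appears in round 2.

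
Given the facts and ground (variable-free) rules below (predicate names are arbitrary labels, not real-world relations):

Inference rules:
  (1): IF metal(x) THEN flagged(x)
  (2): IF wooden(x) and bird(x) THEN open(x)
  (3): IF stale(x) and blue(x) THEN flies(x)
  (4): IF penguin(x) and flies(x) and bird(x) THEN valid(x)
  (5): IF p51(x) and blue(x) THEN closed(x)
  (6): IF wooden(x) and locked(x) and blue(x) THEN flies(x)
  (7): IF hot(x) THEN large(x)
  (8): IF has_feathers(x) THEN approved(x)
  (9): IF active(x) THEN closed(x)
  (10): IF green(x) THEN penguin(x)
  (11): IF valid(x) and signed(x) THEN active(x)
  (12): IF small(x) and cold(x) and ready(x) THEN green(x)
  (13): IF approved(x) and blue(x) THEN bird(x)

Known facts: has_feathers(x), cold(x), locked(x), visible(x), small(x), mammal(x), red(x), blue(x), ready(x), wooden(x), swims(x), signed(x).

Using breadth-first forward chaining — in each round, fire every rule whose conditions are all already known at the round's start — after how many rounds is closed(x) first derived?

Round 1: (6) [IF wooden(x) and locked(x) and blue(x) THEN flies(x)]; (8) [IF has_feathers(x) THEN approved(x)]; (12) [IF small(x) and cold(x) and ready(x) THEN green(x)]. New: flies(x), approved(x), green(x).
Round 2: (10) [IF green(x) THEN penguin(x)]; (13) [IF approved(x) and blue(x) THEN bird(x)]. New: penguin(x), bird(x).
Round 3: (2) [IF wooden(x) and bird(x) THEN open(x)]; (4) [IF penguin(x) and flies(x) and bird(x) THEN valid(x)]. New: open(x), valid(x).
Round 4: (11) [IF valid(x) and signed(x) THEN active(x)]. New: active(x).
Round 5: (9) [IF active(x) THEN closed(x)]. New: closed(x).
closed(x) first appears in round 5.

5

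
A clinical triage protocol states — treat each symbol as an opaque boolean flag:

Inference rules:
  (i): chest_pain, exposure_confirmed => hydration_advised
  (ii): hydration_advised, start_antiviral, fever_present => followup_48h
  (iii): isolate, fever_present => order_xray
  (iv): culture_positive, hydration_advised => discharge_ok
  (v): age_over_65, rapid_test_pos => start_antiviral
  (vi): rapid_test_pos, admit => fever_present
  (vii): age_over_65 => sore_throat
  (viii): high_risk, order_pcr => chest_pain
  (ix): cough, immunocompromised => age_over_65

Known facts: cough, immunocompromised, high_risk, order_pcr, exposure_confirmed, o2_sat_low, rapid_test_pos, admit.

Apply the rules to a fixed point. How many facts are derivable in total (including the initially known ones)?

Round 1: (vi) [rapid_test_pos, admit => fever_present]; (viii) [high_risk, order_pcr => chest_pain]; (ix) [cough, immunocompromised => age_over_65]. New: fever_present, chest_pain, age_over_65.
Round 2: (i) [chest_pain, exposure_confirmed => hydration_advised]; (v) [age_over_65, rapid_test_pos => start_antiviral]; (vii) [age_over_65 => sore_throat]. New: hydration_advised, start_antiviral, sore_throat.
Round 3: (ii) [hydration_advised, start_antiviral, fever_present => followup_48h]. New: followup_48h.
Closure: {admit, age_over_65, chest_pain, cough, exposure_confirmed, fever_present, followup_48h, high_risk, hydration_advised, immunocompromised, o2_sat_low, order_pcr, rapid_test_pos, sore_throat, start_antiviral} — 15 facts.

15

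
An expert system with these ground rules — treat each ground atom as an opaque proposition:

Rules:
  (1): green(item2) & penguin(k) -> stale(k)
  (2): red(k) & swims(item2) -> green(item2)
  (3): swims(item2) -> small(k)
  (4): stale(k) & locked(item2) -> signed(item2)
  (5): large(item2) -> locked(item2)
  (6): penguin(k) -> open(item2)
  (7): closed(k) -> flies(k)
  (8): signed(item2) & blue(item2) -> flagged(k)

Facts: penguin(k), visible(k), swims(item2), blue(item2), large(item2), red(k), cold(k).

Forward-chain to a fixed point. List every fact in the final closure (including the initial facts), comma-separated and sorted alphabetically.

Round 1: (2) [red(k) & swims(item2) -> green(item2)]; (3) [swims(item2) -> small(k)]; (5) [large(item2) -> locked(item2)]; (6) [penguin(k) -> open(item2)]. New: green(item2), small(k), locked(item2), open(item2).
Round 2: (1) [green(item2) & penguin(k) -> stale(k)]. New: stale(k).
Round 3: (4) [stale(k) & locked(item2) -> signed(item2)]. New: signed(item2).
Round 4: (8) [signed(item2) & blue(item2) -> flagged(k)]. New: flagged(k).

blue(item2), cold(k), flagged(k), green(item2), large(item2), locked(item2), open(item2), penguin(k), red(k), signed(item2), small(k), stale(k), swims(item2), visible(k)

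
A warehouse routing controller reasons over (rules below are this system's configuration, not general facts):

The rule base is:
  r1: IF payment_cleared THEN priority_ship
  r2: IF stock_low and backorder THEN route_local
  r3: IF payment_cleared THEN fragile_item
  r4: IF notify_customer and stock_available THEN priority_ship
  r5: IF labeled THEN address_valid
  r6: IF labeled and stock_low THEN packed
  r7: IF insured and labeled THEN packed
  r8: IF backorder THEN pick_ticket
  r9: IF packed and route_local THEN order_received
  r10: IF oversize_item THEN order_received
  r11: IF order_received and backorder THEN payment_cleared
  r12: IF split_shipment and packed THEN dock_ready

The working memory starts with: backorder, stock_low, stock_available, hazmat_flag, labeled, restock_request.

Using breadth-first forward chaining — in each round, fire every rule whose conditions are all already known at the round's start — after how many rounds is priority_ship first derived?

4

[1] r2 [IF stock_low and backorder THEN route_local]; r5 [IF labeled THEN address_valid]; r6 [IF labeled and stock_low THEN packed]; r8 [IF backorder THEN pick_ticket]. ⇒ new: route_local, address_valid, packed, pick_ticket.
[2] r9 [IF packed and route_local THEN order_received]. ⇒ new: order_received.
[3] r11 [IF order_received and backorder THEN payment_cleared]. ⇒ new: payment_cleared.
[4] r1 [IF payment_cleared THEN priority_ship]; r3 [IF payment_cleared THEN fragile_item]. ⇒ new: priority_ship, fragile_item.
priority_ship first appears in round 4.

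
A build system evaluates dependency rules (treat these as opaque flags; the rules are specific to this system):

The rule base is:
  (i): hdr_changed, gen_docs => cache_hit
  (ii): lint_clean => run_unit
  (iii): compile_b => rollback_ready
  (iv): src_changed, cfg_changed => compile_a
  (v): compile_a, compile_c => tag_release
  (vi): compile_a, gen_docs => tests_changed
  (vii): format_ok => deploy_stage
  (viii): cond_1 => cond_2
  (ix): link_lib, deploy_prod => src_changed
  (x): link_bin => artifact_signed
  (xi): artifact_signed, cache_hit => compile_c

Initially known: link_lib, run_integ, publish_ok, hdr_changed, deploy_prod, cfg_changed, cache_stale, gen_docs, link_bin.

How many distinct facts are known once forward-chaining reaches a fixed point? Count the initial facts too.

16

Round 1 — (i), (ix), (x), derive cache_hit, src_changed, artifact_signed.
Round 2 — (iv), (xi), derive compile_a, compile_c.
Round 3 — (v), (vi), derive tag_release, tests_changed.
Closure: {artifact_signed, cache_hit, cache_stale, cfg_changed, compile_a, compile_c, deploy_prod, gen_docs, hdr_changed, link_bin, link_lib, publish_ok, run_integ, src_changed, tag_release, tests_changed} — 16 facts.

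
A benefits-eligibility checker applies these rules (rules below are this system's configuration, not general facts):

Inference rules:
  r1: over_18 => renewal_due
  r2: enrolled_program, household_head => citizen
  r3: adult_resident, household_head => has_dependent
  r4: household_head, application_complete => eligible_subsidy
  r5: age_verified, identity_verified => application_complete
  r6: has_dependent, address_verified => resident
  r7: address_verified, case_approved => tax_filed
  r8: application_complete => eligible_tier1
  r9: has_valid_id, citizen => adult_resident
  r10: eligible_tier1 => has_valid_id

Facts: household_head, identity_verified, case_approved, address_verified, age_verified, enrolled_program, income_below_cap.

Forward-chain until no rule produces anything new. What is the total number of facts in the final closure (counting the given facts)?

16

[1] r2 [enrolled_program, household_head => citizen]; r5 [age_verified, identity_verified => application_complete]; r7 [address_verified, case_approved => tax_filed]. ⇒ new: citizen, application_complete, tax_filed.
[2] r4 [household_head, application_complete => eligible_subsidy]; r8 [application_complete => eligible_tier1]. ⇒ new: eligible_subsidy, eligible_tier1.
[3] r10 [eligible_tier1 => has_valid_id]. ⇒ new: has_valid_id.
[4] r9 [has_valid_id, citizen => adult_resident]. ⇒ new: adult_resident.
[5] r3 [adult_resident, household_head => has_dependent]. ⇒ new: has_dependent.
[6] r6 [has_dependent, address_verified => resident]. ⇒ new: resident.
Closure: {address_verified, adult_resident, age_verified, application_complete, case_approved, citizen, eligible_subsidy, eligible_tier1, enrolled_program, has_dependent, has_valid_id, household_head, identity_verified, income_below_cap, resident, tax_filed} — 16 facts.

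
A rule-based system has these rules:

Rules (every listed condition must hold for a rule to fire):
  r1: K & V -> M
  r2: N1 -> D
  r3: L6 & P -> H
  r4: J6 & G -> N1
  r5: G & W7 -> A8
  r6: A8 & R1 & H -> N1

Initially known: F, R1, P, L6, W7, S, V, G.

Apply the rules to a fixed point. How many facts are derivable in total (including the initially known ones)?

12

Round 1: r3 [L6 & P -> H]; r5 [G & W7 -> A8]. Adds H, A8.
Round 2: r6 [A8 & R1 & H -> N1]. Adds N1.
Round 3: r2 [N1 -> D]. Adds D.
Closure: {A8, D, F, G, H, L6, N1, P, R1, S, V, W7} — 12 facts.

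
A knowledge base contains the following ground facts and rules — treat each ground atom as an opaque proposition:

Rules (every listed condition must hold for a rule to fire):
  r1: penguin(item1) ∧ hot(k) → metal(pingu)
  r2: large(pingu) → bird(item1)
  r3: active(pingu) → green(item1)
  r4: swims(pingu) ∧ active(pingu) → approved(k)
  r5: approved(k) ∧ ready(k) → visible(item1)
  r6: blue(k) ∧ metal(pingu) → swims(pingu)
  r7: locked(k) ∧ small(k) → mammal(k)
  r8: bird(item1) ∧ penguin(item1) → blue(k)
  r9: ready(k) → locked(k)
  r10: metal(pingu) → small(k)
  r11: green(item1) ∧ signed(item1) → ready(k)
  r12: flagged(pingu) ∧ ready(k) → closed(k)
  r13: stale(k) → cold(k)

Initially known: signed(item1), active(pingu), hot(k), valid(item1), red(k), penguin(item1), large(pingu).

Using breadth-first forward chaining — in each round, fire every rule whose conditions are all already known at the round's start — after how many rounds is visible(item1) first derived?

5

Round 1 fires r1, r2, r3, giving metal(pingu), bird(item1), green(item1).
Round 2 fires r8, r10, r11, giving blue(k), small(k), ready(k).
Round 3 fires r6, r9, giving swims(pingu), locked(k).
Round 4 fires r4, r7, giving approved(k), mammal(k).
Round 5 fires r5, giving visible(item1).
visible(item1) first appears in round 5.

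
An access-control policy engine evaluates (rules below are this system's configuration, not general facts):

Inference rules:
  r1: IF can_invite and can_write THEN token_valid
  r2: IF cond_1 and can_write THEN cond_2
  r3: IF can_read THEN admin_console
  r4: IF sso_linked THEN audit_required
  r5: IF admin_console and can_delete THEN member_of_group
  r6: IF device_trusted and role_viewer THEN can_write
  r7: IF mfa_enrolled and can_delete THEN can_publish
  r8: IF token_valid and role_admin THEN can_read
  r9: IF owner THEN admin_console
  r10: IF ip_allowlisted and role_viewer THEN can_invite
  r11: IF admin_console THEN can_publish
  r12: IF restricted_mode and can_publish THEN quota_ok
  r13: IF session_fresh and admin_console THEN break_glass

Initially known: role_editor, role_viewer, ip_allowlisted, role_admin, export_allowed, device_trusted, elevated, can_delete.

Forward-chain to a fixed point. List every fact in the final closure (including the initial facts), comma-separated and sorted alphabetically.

admin_console, can_delete, can_invite, can_publish, can_read, can_write, device_trusted, elevated, export_allowed, ip_allowlisted, member_of_group, role_admin, role_editor, role_viewer, token_valid

Round 1: r6 [IF device_trusted and role_viewer THEN can_write]; r10 [IF ip_allowlisted and role_viewer THEN can_invite]. New: can_write, can_invite.
Round 2: r1 [IF can_invite and can_write THEN token_valid]. New: token_valid.
Round 3: r8 [IF token_valid and role_admin THEN can_read]. New: can_read.
Round 4: r3 [IF can_read THEN admin_console]. New: admin_console.
Round 5: r5 [IF admin_console and can_delete THEN member_of_group]; r11 [IF admin_console THEN can_publish]. New: member_of_group, can_publish.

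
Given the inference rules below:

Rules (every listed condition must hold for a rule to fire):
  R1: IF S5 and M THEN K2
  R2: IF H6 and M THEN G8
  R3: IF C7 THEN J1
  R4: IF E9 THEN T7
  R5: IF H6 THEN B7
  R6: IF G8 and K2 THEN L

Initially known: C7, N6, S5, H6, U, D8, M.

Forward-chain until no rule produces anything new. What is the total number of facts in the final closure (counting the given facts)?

12

[1] R1 [IF S5 and M THEN K2]; R2 [IF H6 and M THEN G8]; R3 [IF C7 THEN J1]; R5 [IF H6 THEN B7]. ⇒ new: K2, G8, J1, B7.
[2] R6 [IF G8 and K2 THEN L]. ⇒ new: L.
Closure: {B7, C7, D8, G8, H6, J1, K2, L, M, N6, S5, U} — 12 facts.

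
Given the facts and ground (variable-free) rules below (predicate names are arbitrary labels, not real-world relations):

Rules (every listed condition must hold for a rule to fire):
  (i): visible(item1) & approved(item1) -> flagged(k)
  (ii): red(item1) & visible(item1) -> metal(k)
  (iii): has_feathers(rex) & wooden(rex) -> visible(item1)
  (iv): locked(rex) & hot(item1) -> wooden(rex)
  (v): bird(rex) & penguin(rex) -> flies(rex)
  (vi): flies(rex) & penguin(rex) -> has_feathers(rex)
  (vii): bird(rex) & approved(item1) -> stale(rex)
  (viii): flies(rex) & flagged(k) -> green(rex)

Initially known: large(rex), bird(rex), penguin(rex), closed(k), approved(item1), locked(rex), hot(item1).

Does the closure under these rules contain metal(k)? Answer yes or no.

no

[1] (iv) [locked(rex) & hot(item1) -> wooden(rex)]; (v) [bird(rex) & penguin(rex) -> flies(rex)]; (vii) [bird(rex) & approved(item1) -> stale(rex)]. ⇒ new: wooden(rex), flies(rex), stale(rex).
[2] (vi) [flies(rex) & penguin(rex) -> has_feathers(rex)]. ⇒ new: has_feathers(rex).
[3] (iii) [has_feathers(rex) & wooden(rex) -> visible(item1)]. ⇒ new: visible(item1).
[4] (i) [visible(item1) & approved(item1) -> flagged(k)]. ⇒ new: flagged(k).
[5] (viii) [flies(rex) & flagged(k) -> green(rex)]. ⇒ new: green(rex).
Fixed point reached. metal(k) is concluded only by (ii); (ii) needs red(item1) (never derived).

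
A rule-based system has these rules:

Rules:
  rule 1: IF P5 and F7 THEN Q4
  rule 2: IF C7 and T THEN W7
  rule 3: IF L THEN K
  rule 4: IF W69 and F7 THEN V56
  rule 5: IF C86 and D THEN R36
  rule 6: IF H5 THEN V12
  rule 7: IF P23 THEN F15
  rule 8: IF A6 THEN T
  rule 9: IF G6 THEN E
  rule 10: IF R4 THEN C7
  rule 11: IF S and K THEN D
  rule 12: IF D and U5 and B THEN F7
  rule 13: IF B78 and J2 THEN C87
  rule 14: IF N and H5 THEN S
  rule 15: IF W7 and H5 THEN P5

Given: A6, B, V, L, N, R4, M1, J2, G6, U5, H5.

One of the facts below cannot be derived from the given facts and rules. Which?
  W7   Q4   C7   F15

[1] rule 3 [IF L THEN K]; rule 6 [IF H5 THEN V12]; rule 8 [IF A6 THEN T]; rule 9 [IF G6 THEN E]; rule 10 [IF R4 THEN C7]; rule 14 [IF N and H5 THEN S]. ⇒ new: K, V12, T, E, C7, S.
[2] rule 2 [IF C7 and T THEN W7]; rule 11 [IF S and K THEN D]. ⇒ new: W7, D.
[3] rule 12 [IF D and U5 and B THEN F7]; rule 15 [IF W7 and H5 THEN P5]. ⇒ new: F7, P5.
[4] rule 1 [IF P5 and F7 THEN Q4]. ⇒ new: Q4.
Derived: Q4 (round 4), W7 (round 2), C7 (round 1). F15 never appears in any round.

F15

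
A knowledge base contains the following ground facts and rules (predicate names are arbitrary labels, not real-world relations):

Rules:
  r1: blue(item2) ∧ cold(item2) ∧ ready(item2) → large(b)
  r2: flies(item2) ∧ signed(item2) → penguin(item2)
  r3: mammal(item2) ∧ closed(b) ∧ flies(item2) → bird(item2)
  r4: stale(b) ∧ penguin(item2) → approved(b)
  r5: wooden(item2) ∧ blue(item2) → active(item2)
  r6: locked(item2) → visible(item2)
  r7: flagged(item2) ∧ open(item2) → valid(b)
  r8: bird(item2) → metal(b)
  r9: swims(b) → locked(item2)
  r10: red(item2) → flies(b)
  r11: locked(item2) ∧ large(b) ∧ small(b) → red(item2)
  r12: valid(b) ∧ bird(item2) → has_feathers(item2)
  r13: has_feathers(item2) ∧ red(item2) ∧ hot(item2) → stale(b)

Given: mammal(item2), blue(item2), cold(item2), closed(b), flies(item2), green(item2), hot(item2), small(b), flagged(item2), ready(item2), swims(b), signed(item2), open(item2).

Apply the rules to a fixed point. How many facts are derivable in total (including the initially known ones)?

25

Round 1 — r1, r2, r3, r7, r9, derive large(b), penguin(item2), bird(item2), valid(b), locked(item2).
Round 2 — r6, r8, r11, r12, derive visible(item2), metal(b), red(item2), has_feathers(item2).
Round 3 — r10, r13, derive flies(b), stale(b).
Round 4 — r4, derive approved(b).
Closure: {approved(b), bird(item2), blue(item2), closed(b), cold(item2), flagged(item2), flies(b), flies(item2), green(item2), has_feathers(item2), hot(item2), large(b), locked(item2), mammal(item2), metal(b), open(item2), penguin(item2), ready(item2), red(item2), signed(item2), small(b), stale(b), swims(b), valid(b), visible(item2)} — 25 facts.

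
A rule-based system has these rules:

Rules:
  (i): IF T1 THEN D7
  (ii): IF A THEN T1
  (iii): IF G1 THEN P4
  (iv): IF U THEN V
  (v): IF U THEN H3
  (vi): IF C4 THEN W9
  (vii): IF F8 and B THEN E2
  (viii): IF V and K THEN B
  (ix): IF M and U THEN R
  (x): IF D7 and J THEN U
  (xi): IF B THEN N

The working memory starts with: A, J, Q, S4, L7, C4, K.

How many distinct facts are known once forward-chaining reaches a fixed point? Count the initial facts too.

15

Round 1: (ii) [IF A THEN T1]; (vi) [IF C4 THEN W9]. New: T1, W9.
Round 2: (i) [IF T1 THEN D7]. New: D7.
Round 3: (x) [IF D7 and J THEN U]. New: U.
Round 4: (iv) [IF U THEN V]; (v) [IF U THEN H3]. New: V, H3.
Round 5: (viii) [IF V and K THEN B]. New: B.
Round 6: (xi) [IF B THEN N]. New: N.
Closure: {A, B, C4, D7, H3, J, K, L7, N, Q, S4, T1, U, V, W9} — 15 facts.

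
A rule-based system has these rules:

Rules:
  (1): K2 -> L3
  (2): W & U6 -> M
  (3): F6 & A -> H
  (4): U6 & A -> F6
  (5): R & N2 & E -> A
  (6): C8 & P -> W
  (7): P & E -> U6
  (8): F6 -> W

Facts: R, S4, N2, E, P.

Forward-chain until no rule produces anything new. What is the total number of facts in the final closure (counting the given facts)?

11

Round 1: (5) [R & N2 & E -> A]; (7) [P & E -> U6]. Adds A, U6.
Round 2: (4) [U6 & A -> F6]. Adds F6.
Round 3: (3) [F6 & A -> H]; (8) [F6 -> W]. Adds H, W.
Round 4: (2) [W & U6 -> M]. Adds M.
Closure: {A, E, F6, H, M, N2, P, R, S4, U6, W} — 11 facts.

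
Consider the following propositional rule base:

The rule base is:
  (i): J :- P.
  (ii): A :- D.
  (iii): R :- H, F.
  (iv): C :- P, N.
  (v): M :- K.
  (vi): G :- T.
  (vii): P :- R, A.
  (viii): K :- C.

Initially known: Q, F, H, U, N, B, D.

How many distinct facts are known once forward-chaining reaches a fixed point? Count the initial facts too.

Round 1: (ii) [A :- D.]; (iii) [R :- H, F.]. New: A, R.
Round 2: (vii) [P :- R, A.]. New: P.
Round 3: (i) [J :- P.]; (iv) [C :- P, N.]. New: J, C.
Round 4: (viii) [K :- C.]. New: K.
Round 5: (v) [M :- K.]. New: M.
Closure: {A, B, C, D, F, H, J, K, M, N, P, Q, R, U} — 14 facts.

14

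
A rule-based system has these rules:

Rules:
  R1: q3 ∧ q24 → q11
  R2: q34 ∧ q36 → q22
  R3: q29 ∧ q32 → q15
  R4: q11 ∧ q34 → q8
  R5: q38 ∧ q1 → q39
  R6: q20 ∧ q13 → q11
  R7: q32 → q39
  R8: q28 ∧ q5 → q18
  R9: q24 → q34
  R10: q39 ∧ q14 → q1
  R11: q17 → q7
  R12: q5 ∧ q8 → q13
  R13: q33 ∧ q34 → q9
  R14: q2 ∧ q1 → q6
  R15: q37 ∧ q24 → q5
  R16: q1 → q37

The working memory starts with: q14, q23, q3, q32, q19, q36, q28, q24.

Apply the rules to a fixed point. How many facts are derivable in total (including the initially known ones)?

Round 1 fires R1, R7, R9, giving q11, q39, q34.
Round 2 fires R2, R4, R10, giving q22, q8, q1.
Round 3 fires R16, giving q37.
Round 4 fires R15, giving q5.
Round 5 fires R8, R12, giving q18, q13.
Closure: {q1, q11, q13, q14, q18, q19, q22, q23, q24, q28, q3, q32, q34, q36, q37, q39, q5, q8} — 18 facts.

18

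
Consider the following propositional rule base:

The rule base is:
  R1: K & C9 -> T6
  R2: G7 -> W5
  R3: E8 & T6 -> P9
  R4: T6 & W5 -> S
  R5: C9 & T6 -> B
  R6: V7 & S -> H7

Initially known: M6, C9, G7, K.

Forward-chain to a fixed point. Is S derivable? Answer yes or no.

yes

Round 1 fires R1, R2, giving T6, W5.
Round 2 fires R4, R5, giving S, B.
S appears in round 2, so it is derivable.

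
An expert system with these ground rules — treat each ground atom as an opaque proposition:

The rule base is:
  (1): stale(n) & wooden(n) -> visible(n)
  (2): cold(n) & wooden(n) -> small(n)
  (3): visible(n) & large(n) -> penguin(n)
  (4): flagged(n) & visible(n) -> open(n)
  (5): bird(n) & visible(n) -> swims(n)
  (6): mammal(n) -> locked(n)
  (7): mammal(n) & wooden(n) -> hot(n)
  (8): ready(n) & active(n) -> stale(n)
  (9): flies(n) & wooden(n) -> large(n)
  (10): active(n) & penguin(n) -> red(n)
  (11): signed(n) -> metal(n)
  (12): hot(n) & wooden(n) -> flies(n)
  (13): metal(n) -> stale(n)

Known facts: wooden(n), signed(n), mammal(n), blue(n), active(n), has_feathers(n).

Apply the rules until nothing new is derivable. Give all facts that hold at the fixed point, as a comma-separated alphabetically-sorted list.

active(n), blue(n), flies(n), has_feathers(n), hot(n), large(n), locked(n), mammal(n), metal(n), penguin(n), red(n), signed(n), stale(n), visible(n), wooden(n)

Round 1 fires (6), (7), (11), giving locked(n), hot(n), metal(n).
Round 2 fires (12), (13), giving flies(n), stale(n).
Round 3 fires (1), (9), giving visible(n), large(n).
Round 4 fires (3), giving penguin(n).
Round 5 fires (10), giving red(n).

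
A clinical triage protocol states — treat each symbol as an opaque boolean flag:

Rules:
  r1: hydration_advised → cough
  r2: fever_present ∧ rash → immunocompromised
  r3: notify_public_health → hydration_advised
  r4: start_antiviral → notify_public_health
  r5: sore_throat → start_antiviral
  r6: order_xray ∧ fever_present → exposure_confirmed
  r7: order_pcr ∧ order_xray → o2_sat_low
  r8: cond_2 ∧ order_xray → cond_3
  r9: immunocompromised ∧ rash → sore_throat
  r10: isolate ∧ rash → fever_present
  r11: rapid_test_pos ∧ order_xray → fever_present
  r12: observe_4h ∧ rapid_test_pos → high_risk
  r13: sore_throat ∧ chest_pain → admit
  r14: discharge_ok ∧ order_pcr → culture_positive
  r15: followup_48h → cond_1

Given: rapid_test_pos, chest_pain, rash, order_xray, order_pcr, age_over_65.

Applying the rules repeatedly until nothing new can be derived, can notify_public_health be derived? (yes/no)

[1] r7 [order_pcr ∧ order_xray → o2_sat_low]; r11 [rapid_test_pos ∧ order_xray → fever_present]. ⇒ new: o2_sat_low, fever_present.
[2] r2 [fever_present ∧ rash → immunocompromised]; r6 [order_xray ∧ fever_present → exposure_confirmed]. ⇒ new: immunocompromised, exposure_confirmed.
[3] r9 [immunocompromised ∧ rash → sore_throat]. ⇒ new: sore_throat.
[4] r5 [sore_throat → start_antiviral]; r13 [sore_throat ∧ chest_pain → admit]. ⇒ new: start_antiviral, admit.
[5] r4 [start_antiviral → notify_public_health]. ⇒ new: notify_public_health.
[6] r3 [notify_public_health → hydration_advised]. ⇒ new: hydration_advised.
[7] r1 [hydration_advised → cough]. ⇒ new: cough.
notify_public_health appears in round 5, so it is derivable.

yes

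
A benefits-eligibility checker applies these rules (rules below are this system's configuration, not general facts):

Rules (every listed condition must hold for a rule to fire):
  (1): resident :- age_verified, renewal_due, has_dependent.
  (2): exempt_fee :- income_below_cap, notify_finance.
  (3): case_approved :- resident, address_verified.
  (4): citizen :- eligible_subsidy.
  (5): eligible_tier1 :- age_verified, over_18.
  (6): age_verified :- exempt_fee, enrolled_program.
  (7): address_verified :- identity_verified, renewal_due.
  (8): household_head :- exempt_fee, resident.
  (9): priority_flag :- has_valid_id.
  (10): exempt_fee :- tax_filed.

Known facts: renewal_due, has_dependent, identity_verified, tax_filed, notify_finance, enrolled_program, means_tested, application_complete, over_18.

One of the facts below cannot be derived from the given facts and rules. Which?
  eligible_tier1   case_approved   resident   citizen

Round 1: (7) [address_verified :- identity_verified, renewal_due.]; (10) [exempt_fee :- tax_filed.]. New: address_verified, exempt_fee.
Round 2: (6) [age_verified :- exempt_fee, enrolled_program.]. New: age_verified.
Round 3: (1) [resident :- age_verified, renewal_due, has_dependent.]; (5) [eligible_tier1 :- age_verified, over_18.]. New: resident, eligible_tier1.
Round 4: (3) [case_approved :- resident, address_verified.]; (8) [household_head :- exempt_fee, resident.]. New: case_approved, household_head.
Derived: resident (round 3), eligible_tier1 (round 3), case_approved (round 4). citizen never appears in any round.

citizen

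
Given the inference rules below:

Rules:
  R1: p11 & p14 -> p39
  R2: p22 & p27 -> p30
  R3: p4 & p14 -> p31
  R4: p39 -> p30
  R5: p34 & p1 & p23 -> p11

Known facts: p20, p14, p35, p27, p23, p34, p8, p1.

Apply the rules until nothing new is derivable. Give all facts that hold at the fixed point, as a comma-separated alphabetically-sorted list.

Round 1 fires R5, giving p11.
Round 2 fires R1, giving p39.
Round 3 fires R4, giving p30.

p1, p11, p14, p20, p23, p27, p30, p34, p35, p39, p8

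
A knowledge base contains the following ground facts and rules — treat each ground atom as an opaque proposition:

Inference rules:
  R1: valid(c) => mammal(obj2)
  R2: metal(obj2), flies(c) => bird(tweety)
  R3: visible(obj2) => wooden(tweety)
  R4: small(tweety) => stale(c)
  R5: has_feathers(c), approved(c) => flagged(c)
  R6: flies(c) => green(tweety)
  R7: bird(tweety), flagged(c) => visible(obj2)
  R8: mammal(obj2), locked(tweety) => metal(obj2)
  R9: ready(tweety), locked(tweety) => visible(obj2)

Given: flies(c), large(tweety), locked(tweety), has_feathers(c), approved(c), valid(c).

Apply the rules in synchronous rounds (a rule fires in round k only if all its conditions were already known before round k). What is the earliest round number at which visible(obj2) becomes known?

4

Round 1 fires R1, R5, R6, giving mammal(obj2), flagged(c), green(tweety).
Round 2 fires R8, giving metal(obj2).
Round 3 fires R2, giving bird(tweety).
Round 4 fires R7, giving visible(obj2).
visible(obj2) first appears in round 4.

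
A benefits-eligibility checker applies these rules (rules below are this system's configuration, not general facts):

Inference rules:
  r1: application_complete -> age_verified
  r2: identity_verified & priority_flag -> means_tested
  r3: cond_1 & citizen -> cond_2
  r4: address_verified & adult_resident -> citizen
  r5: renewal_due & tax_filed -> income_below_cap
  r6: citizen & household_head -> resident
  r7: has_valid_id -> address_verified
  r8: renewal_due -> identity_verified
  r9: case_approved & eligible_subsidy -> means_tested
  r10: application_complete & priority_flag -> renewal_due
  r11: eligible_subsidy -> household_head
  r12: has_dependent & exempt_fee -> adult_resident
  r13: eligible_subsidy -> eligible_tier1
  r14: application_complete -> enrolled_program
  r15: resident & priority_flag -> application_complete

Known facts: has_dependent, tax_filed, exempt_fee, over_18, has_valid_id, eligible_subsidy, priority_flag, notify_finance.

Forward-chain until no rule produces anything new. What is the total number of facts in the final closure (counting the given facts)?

21

Round 1 — r7, r11, r12, r13, derive address_verified, household_head, adult_resident, eligible_tier1.
Round 2 — r4, derive citizen.
Round 3 — r6, derive resident.
Round 4 — r15, derive application_complete.
Round 5 — r1, r10, r14, derive age_verified, renewal_due, enrolled_program.
Round 6 — r5, r8, derive income_below_cap, identity_verified.
Round 7 — r2, derive means_tested.
Closure: {address_verified, adult_resident, age_verified, application_complete, citizen, eligible_subsidy, eligible_tier1, enrolled_program, exempt_fee, has_dependent, has_valid_id, household_head, identity_verified, income_below_cap, means_tested, notify_finance, over_18, priority_flag, renewal_due, resident, tax_filed} — 21 facts.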